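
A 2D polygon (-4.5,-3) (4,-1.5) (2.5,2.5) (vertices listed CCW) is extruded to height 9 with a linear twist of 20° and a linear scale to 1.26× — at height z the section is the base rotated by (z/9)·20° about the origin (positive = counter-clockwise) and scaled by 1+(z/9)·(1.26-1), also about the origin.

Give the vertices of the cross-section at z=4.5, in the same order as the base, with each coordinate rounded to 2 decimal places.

Cross-section at z=4.5: (-4.42,-4.22) (4.75,-0.88) (2.29,3.27)

t = z/height = 4.5/9 = 0.5
s = 1 + (scale-1)·z/height = 1 + (1.26-1)·4.5/9 = 1.130000
θ = twist·z/height = 20°·4.5/9 = 10.0000° = 0.174533 rad
cos θ = 0.984808, sin θ = 0.173648 (intermediates below are computed at full precision and shown rounded to 5 d.p.)
v1: (-4.5,-3) → rotate → (-3.91069,-3.73584) → ×s → (-4.41908,-4.22150) → (-4.42,-4.22)
v2: (4,-1.5) → rotate → (4.19970,-0.78262) → ×s → (4.74566,-0.88436) → (4.75,-0.88)
v3: (2.5,2.5) → rotate → (2.02790,2.89614) → ×s → (2.29153,3.27264) → (2.29,3.27)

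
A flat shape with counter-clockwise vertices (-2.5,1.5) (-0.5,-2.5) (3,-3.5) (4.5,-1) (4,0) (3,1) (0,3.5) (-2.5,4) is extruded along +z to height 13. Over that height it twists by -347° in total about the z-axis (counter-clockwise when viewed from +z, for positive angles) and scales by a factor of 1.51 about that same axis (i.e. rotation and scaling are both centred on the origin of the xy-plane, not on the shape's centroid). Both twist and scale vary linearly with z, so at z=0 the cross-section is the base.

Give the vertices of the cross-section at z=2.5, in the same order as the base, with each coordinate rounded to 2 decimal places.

t = z/height = 2.5/13 = 0.192308
s = 1 + (scale-1)·z/height = 1 + (1.51-1)·2.5/13 = 1.098077
θ = twist·z/height = -347°·2.5/13 = -66.7308° = -1.164672 rad
cos θ = 0.395052, sin θ = -0.918659 (intermediates below are computed at full precision and shown rounded to 5 d.p.)
v1: (-2.5,1.5) → rotate → (0.39036,2.88922) → ×s → (0.42864,3.17259) → (0.43,3.17)
v2: (-0.5,-2.5) → rotate → (-2.49417,-0.52830) → ×s → (-2.73879,-0.58012) → (-2.74,-0.58)
v3: (3,-3.5) → rotate → (-2.03015,-4.13866) → ×s → (-2.22926,-4.54457) → (-2.23,-4.54)
v4: (4.5,-1) → rotate → (0.85908,-4.52902) → ×s → (0.94333,-4.97321) → (0.94,-4.97)
v5: (4,0) → rotate → (1.58021,-3.67463) → ×s → (1.73519,-4.03503) → (1.74,-4.04)
v6: (3,1) → rotate → (2.10382,-2.36092) → ×s → (2.31015,-2.59248) → (2.31,-2.59)
v7: (0,3.5) → rotate → (3.21531,1.38268) → ×s → (3.53065,1.51829) → (3.53,1.52)
v8: (-2.5,4) → rotate → (2.68700,3.87686) → ×s → (2.95054,4.25709) → (2.95,4.26)

Cross-section at z=2.5: (0.43,3.17) (-2.74,-0.58) (-2.23,-4.54) (0.94,-4.97) (1.74,-4.04) (2.31,-2.59) (3.53,1.52) (2.95,4.26)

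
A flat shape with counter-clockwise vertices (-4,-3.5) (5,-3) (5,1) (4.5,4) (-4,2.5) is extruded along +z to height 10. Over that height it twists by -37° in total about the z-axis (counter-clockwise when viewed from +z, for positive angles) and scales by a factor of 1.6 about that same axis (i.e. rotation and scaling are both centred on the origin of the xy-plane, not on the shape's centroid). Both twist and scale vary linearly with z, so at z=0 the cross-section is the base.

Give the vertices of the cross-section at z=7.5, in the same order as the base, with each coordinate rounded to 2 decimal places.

Cross-section at z=7.5: (-7.50,-1.79) (4.39,-7.23) (7.09,-2.09) (8.48,2.09) (-3.45,5.91)

t = z/height = 7.5/10 = 0.75
s = 1 + (scale-1)·z/height = 1 + (1.6-1)·7.5/10 = 1.450000
θ = twist·z/height = -37°·7.5/10 = -27.7500° = -0.484329 rad
cos θ = 0.884988, sin θ = -0.465615 (intermediates below are computed at full precision and shown rounded to 5 d.p.)
v1: (-4,-3.5) → rotate → (-5.16960,-1.23500) → ×s → (-7.49592,-1.79075) → (-7.50,-1.79)
v2: (5,-3) → rotate → (3.02809,-4.98304) → ×s → (4.39074,-7.22540) → (4.39,-7.23)
v3: (5,1) → rotate → (4.89055,-1.44308) → ×s → (7.09130,-2.09247) → (7.09,-2.09)
v4: (4.5,4) → rotate → (5.84490,1.44469) → ×s → (8.47511,2.09479) → (8.48,2.09)
v5: (-4,2.5) → rotate → (-2.37591,4.07493) → ×s → (-3.44508,5.90864) → (-3.45,5.91)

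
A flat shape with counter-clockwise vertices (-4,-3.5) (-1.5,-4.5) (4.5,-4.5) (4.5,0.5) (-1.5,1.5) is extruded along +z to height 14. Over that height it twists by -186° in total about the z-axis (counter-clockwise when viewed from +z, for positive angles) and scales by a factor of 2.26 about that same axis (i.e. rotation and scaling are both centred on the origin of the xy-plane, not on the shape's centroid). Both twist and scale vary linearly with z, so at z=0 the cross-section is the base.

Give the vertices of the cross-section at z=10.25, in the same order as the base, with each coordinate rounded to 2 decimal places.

Cross-section at z=10.25: (0.89,10.18) (-3.91,8.24) (-12.23,0.25) (-5.58,-6.68) (4.08,-0.08)

t = z/height = 10.25/14 = 0.732143
s = 1 + (scale-1)·z/height = 1 + (2.26-1)·10.25/14 = 1.922500
θ = twist·z/height = -186°·10.25/14 = -136.1786° = -2.376764 rad
cos θ = -0.721501, sin θ = -0.692413 (intermediates below are computed at full precision and shown rounded to 5 d.p.)
v1: (-4,-3.5) → rotate → (0.46256,5.29491) → ×s → (0.88927,10.17946) → (0.89,10.18)
v2: (-1.5,-4.5) → rotate → (-2.03361,4.28538) → ×s → (-3.90961,8.23863) → (-3.91,8.24)
v3: (4.5,-4.5) → rotate → (-6.36261,0.13090) → ×s → (-12.23213,0.25165) → (-12.23,0.25)
v4: (4.5,0.5) → rotate → (-2.90055,-3.47661) → ×s → (-5.57631,-6.68378) → (-5.58,-6.68)
v5: (-1.5,1.5) → rotate → (2.12087,-0.04363) → ×s → (4.07738,-0.08388) → (4.08,-0.08)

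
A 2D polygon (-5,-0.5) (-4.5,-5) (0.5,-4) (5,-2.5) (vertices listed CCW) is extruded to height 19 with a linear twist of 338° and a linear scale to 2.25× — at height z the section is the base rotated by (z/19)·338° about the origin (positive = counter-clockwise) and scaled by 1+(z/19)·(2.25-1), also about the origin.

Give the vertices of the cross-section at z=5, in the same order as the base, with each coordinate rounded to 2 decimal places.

t = z/height = 5/19 = 0.263158
s = 1 + (scale-1)·z/height = 1 + (2.25-1)·5/19 = 1.328947
θ = twist·z/height = 338°·5/19 = 88.9474° = 1.552424 rad
cos θ = 0.018371, sin θ = 0.999831 (intermediates below are computed at full precision and shown rounded to 5 d.p.)
v1: (-5,-0.5) → rotate → (0.40806,-5.00834) → ×s → (0.54229,-6.65582) → (0.54,-6.66)
v2: (-4.5,-5) → rotate → (4.91649,-4.59109) → ×s → (6.53375,-6.10132) → (6.53,-6.10)
v3: (0.5,-4) → rotate → (4.00851,0.42643) → ×s → (5.32710,0.56671) → (5.33,0.57)
v4: (5,-2.5) → rotate → (2.59143,4.95323) → ×s → (3.44388,6.58258) → (3.44,6.58)

Cross-section at z=5: (0.54,-6.66) (6.53,-6.10) (5.33,0.57) (3.44,6.58)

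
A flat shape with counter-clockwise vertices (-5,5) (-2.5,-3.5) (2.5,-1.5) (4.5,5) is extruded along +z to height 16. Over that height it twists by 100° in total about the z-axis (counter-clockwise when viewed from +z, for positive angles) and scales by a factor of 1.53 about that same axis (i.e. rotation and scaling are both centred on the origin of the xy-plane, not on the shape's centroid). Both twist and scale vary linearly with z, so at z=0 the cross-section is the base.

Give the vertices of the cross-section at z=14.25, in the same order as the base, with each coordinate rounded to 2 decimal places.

t = z/height = 14.25/16 = 0.890625
s = 1 + (scale-1)·z/height = 1 + (1.53-1)·14.25/16 = 1.472031
θ = twist·z/height = 100°·14.25/16 = 89.0625° = 1.554434 rad
cos θ = 0.016362, sin θ = 0.999866 (intermediates below are computed at full precision and shown rounded to 5 d.p.)
v1: (-5,5) → rotate → (-5.08114,-4.91752) → ×s → (-7.47960,-7.23875) → (-7.48,-7.24)
v2: (-2.5,-3.5) → rotate → (3.45863,-2.55693) → ×s → (5.09121,-3.76388) → (5.09,-3.76)
v3: (2.5,-1.5) → rotate → (1.54070,2.47512) → ×s → (2.26796,3.64346) → (2.27,3.64)
v4: (4.5,5) → rotate → (-4.92570,4.58121) → ×s → (-7.25079,6.74368) → (-7.25,6.74)

Cross-section at z=14.25: (-7.48,-7.24) (5.09,-3.76) (2.27,3.64) (-7.25,6.74)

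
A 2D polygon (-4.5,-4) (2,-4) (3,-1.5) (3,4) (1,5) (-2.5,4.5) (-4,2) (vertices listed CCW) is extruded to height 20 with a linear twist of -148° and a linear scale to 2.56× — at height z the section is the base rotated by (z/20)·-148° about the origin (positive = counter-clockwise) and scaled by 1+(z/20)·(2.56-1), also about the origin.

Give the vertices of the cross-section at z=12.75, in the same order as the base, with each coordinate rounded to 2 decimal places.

t = z/height = 12.75/20 = 0.6375
s = 1 + (scale-1)·z/height = 1 + (2.56-1)·12.75/20 = 1.994500
θ = twist·z/height = -148°·12.75/20 = -94.3500° = -1.646718 rad
cos θ = -0.075849, sin θ = -0.997119 (intermediates below are computed at full precision and shown rounded to 5 d.p.)
v1: (-4.5,-4) → rotate → (-3.64716,4.79043) → ×s → (-7.27426,9.55452) → (-7.27,9.55)
v2: (2,-4) → rotate → (-4.14018,-1.69084) → ×s → (-8.25758,-3.37239) → (-8.26,-3.37)
v3: (3,-1.5) → rotate → (-1.72323,-2.87758) → ×s → (-3.43697,-5.73934) → (-3.44,-5.74)
v4: (3,4) → rotate → (3.76093,-3.29475) → ×s → (7.50118,-6.57139) → (7.50,-6.57)
v5: (1,5) → rotate → (4.90975,-1.37636) → ×s → (9.79249,-2.74516) → (9.79,-2.75)
v6: (-2.5,4.5) → rotate → (4.67666,2.15148) → ×s → (9.32760,4.29112) → (9.33,4.29)
v7: (-4,2) → rotate → (2.29763,3.83678) → ×s → (4.58263,7.65246) → (4.58,7.65)

Cross-section at z=12.75: (-7.27,9.55) (-8.26,-3.37) (-3.44,-5.74) (7.50,-6.57) (9.79,-2.75) (9.33,4.29) (4.58,7.65)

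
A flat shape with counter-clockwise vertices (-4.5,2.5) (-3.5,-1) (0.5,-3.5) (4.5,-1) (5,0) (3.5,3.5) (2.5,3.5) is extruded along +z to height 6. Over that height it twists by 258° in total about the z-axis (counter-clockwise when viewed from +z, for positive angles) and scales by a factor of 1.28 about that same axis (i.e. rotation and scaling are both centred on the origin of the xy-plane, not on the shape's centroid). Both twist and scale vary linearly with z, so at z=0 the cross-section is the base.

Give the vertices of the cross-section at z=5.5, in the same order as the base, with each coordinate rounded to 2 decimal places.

t = z/height = 5.5/6 = 0.916667
s = 1 + (scale-1)·z/height = 1 + (1.28-1)·5.5/6 = 1.256667
θ = twist·z/height = 258°·5.5/6 = 236.5000° = 4.127704 rad
cos θ = -0.551937, sin θ = -0.833886 (intermediates below are computed at full precision and shown rounded to 5 d.p.)
v1: (-4.5,2.5) → rotate → (4.56843,2.37264) → ×s → (5.74099,2.98162) → (5.74,2.98)
v2: (-3.5,-1) → rotate → (1.09789,3.47054) → ×s → (1.37969,4.36131) → (1.38,4.36)
v3: (0.5,-3.5) → rotate → (-3.19457,1.51484) → ×s → (-4.01451,1.90364) → (-4.01,1.90)
v4: (4.5,-1) → rotate → (-3.31760,-3.20055) → ×s → (-4.16912,-4.02202) → (-4.17,-4.02)
v5: (5,0) → rotate → (-2.75968,-4.16943) → ×s → (-3.46800,-5.23958) → (-3.47,-5.24)
v6: (3.5,3.5) → rotate → (0.98682,-4.85038) → ×s → (1.24010,-6.09531) → (1.24,-6.10)
v7: (2.5,3.5) → rotate → (1.53876,-4.01649) → ×s → (1.93371,-5.04739) → (1.93,-5.05)

Cross-section at z=5.5: (5.74,2.98) (1.38,4.36) (-4.01,1.90) (-4.17,-4.02) (-3.47,-5.24) (1.24,-6.10) (1.93,-5.05)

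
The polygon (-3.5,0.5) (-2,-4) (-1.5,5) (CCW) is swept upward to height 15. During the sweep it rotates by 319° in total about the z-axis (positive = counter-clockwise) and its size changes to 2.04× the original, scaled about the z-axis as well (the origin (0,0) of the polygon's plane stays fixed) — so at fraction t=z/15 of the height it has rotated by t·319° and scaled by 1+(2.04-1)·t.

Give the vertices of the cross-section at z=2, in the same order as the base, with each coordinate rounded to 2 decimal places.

t = z/height = 2/15 = 0.133333
s = 1 + (scale-1)·z/height = 1 + (2.04-1)·2/15 = 1.138667
θ = twist·z/height = 319°·2/15 = 42.5333° = 0.742347 rad
cos θ = 0.736884, sin θ = 0.676019 (intermediates below are computed at full precision and shown rounded to 5 d.p.)
v1: (-3.5,0.5) → rotate → (-2.91710,-1.99762) → ×s → (-3.32161,-2.27463) → (-3.32,-2.27)
v2: (-2,-4) → rotate → (1.23031,-4.29957) → ×s → (1.40091,-4.89578) → (1.40,-4.90)
v3: (-1.5,5) → rotate → (-4.48542,2.67039) → ×s → (-5.10740,3.04069) → (-5.11,3.04)

Cross-section at z=2: (-3.32,-2.27) (1.40,-4.90) (-5.11,3.04)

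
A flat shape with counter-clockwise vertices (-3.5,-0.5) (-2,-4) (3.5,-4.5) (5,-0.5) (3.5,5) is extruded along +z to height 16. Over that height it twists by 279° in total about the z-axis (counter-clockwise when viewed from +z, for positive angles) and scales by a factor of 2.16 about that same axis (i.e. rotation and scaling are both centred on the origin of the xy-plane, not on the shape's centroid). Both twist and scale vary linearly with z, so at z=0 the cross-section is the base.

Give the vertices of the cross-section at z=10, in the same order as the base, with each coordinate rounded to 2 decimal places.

Cross-section at z=10: (6.09,0.27) (4.11,6.53) (-5.25,8.32) (-8.50,1.70) (-6.85,-7.99)

t = z/height = 10/16 = 0.625
s = 1 + (scale-1)·z/height = 1 + (2.16-1)·10/16 = 1.725000
θ = twist·z/height = 279°·10/16 = 174.3750° = 3.043418 rad
cos θ = -0.995185, sin θ = 0.098017 (intermediates below are computed at full precision and shown rounded to 5 d.p.)
v1: (-3.5,-0.5) → rotate → (3.53216,0.15453) → ×s → (6.09297,0.26657) → (6.09,0.27)
v2: (-2,-4) → rotate → (2.38244,3.78470) → ×s → (4.10971,6.52862) → (4.11,6.53)
v3: (3.5,-4.5) → rotate → (-3.04207,4.82139) → ×s → (-5.24757,8.31690) → (-5.25,8.32)
v4: (5,-0.5) → rotate → (-4.92692,0.98768) → ×s → (-8.49893,1.70374) → (-8.50,1.70)
v5: (3.5,5) → rotate → (-3.97323,-4.63286) → ×s → (-6.85383,-7.99169) → (-6.85,-7.99)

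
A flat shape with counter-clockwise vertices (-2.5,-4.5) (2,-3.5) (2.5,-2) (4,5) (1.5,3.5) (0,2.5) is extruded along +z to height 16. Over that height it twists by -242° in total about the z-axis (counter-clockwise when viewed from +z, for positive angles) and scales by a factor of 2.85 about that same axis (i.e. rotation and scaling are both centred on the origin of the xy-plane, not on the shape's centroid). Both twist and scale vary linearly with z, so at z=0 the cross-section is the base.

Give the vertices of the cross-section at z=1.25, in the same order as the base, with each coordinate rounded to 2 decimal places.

t = z/height = 1.25/16 = 0.078125
s = 1 + (scale-1)·z/height = 1 + (2.85-1)·1.25/16 = 1.144531
θ = twist·z/height = -242°·1.25/16 = -18.9063° = -0.329976 rad
cos θ = 0.946050, sin θ = -0.324021 (intermediates below are computed at full precision and shown rounded to 5 d.p.)
v1: (-2.5,-4.5) → rotate → (-3.82322,-3.44717) → ×s → (-4.37579,-3.94540) → (-4.38,-3.95)
v2: (2,-3.5) → rotate → (0.75803,-3.95922) → ×s → (0.86759,-4.53145) → (0.87,-4.53)
v3: (2.5,-2) → rotate → (1.71708,-2.70215) → ×s → (1.96526,-3.09270) → (1.97,-3.09)
v4: (4,5) → rotate → (5.40430,3.43417) → ×s → (6.18539,3.93051) → (6.19,3.93)
v5: (1.5,3.5) → rotate → (2.55315,2.82514) → ×s → (2.92216,3.23347) → (2.92,3.23)
v6: (0,2.5) → rotate → (0.81005,2.36513) → ×s → (0.92713,2.70696) → (0.93,2.71)

Cross-section at z=1.25: (-4.38,-3.95) (0.87,-4.53) (1.97,-3.09) (6.19,3.93) (2.92,3.23) (0.93,2.71)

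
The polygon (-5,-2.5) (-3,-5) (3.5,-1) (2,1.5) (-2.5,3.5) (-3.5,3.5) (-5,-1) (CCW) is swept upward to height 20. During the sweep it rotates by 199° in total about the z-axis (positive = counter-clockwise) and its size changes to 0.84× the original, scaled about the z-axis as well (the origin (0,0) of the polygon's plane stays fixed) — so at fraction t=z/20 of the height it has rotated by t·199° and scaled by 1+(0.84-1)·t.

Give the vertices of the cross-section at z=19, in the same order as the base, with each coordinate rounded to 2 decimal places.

t = z/height = 19/20 = 0.95
s = 1 + (scale-1)·z/height = 1 + (0.84-1)·19/20 = 0.848000
θ = twist·z/height = 199°·19/20 = 189.0500° = 3.299545 rad
cos θ = -0.987551, sin θ = -0.157296 (intermediates below are computed at full precision and shown rounded to 5 d.p.)
v1: (-5,-2.5) → rotate → (4.54452,3.25536) → ×s → (3.85375,2.76055) → (3.85,2.76)
v2: (-3,-5) → rotate → (2.17617,5.40965) → ×s → (1.84539,4.58738) → (1.85,4.59)
v3: (3.5,-1) → rotate → (-3.61373,0.43701) → ×s → (-3.06444,0.37059) → (-3.06,0.37)
v4: (2,1.5) → rotate → (-1.73916,-1.79592) → ×s → (-1.47481,-1.52294) → (-1.47,-1.52)
v5: (-2.5,3.5) → rotate → (3.01942,-3.06319) → ×s → (2.56046,-2.59758) → (2.56,-2.60)
v6: (-3.5,3.5) → rotate → (4.00697,-2.90589) → ×s → (3.39791,-2.46420) → (3.40,-2.46)
v7: (-5,-1) → rotate → (4.78046,1.77403) → ×s → (4.05383,1.50438) → (4.05,1.50)

Cross-section at z=19: (3.85,2.76) (1.85,4.59) (-3.06,0.37) (-1.47,-1.52) (2.56,-2.60) (3.40,-2.46) (4.05,1.50)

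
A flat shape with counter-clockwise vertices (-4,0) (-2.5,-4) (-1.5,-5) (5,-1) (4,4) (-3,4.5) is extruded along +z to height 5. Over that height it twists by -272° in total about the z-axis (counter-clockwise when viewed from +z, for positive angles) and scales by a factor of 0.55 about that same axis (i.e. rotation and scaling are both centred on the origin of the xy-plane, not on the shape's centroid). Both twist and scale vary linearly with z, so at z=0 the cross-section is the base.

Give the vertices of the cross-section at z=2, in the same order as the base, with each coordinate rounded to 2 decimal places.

Cross-section at z=2: (1.06,3.11) (-2.44,3.00) (-3.48,2.49) (-2.10,-3.62) (2.05,-4.16) (4.29,1.14)

t = z/height = 2/5 = 0.4
s = 1 + (scale-1)·z/height = 1 + (0.55-1)·2/5 = 0.820000
θ = twist·z/height = -272°·2/5 = -108.8000° = -1.898918 rad
cos θ = -0.322266, sin θ = -0.946649 (intermediates below are computed at full precision and shown rounded to 5 d.p.)
v1: (-4,0) → rotate → (1.28906,3.78660) → ×s → (1.05703,3.10501) → (1.06,3.11)
v2: (-2.5,-4) → rotate → (-2.98093,3.65569) → ×s → (-2.44436,2.99766) → (-2.44,3.00)
v3: (-1.5,-5) → rotate → (-4.24985,3.03130) → ×s → (-3.48488,2.48567) → (-3.48,2.49)
v4: (5,-1) → rotate → (-2.55798,-4.41098) → ×s → (-2.09754,-3.61700) → (-2.10,-3.62)
v5: (4,4) → rotate → (2.49753,-5.07566) → ×s → (2.04798,-4.16204) → (2.05,-4.16)
v6: (-3,4.5) → rotate → (5.22672,1.38975) → ×s → (4.28591,1.13960) → (4.29,1.14)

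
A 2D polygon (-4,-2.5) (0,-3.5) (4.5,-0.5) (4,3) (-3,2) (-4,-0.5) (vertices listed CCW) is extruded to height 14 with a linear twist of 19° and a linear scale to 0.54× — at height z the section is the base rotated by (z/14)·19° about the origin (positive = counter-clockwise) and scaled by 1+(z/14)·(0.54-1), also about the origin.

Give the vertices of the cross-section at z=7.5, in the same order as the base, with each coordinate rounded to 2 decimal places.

t = z/height = 7.5/14 = 0.535714
s = 1 + (scale-1)·z/height = 1 + (0.54-1)·7.5/14 = 0.753571
θ = twist·z/height = 19°·7.5/14 = 10.1786° = 0.177650 rad
cos θ = 0.984262, sin θ = 0.176717 (intermediates below are computed at full precision and shown rounded to 5 d.p.)
v1: (-4,-2.5) → rotate → (-3.49526,-3.16752) → ×s → (-2.63392,-2.38695) → (-2.63,-2.39)
v2: (0,-3.5) → rotate → (0.61851,-3.44492) → ×s → (0.46609,-2.59599) → (0.47,-2.60)
v3: (4.5,-0.5) → rotate → (4.51754,0.30309) → ×s → (3.40429,0.22840) → (3.40,0.23)
v4: (4,3) → rotate → (3.40690,3.65965) → ×s → (2.56734,2.75781) → (2.57,2.76)
v5: (-3,2) → rotate → (-3.30622,1.43837) → ×s → (-2.49147,1.08392) → (-2.49,1.08)
v6: (-4,-0.5) → rotate → (-3.84869,-1.19900) → ×s → (-2.90026,-0.90353) → (-2.90,-0.90)

Cross-section at z=7.5: (-2.63,-2.39) (0.47,-2.60) (3.40,0.23) (2.57,2.76) (-2.49,1.08) (-2.90,-0.90)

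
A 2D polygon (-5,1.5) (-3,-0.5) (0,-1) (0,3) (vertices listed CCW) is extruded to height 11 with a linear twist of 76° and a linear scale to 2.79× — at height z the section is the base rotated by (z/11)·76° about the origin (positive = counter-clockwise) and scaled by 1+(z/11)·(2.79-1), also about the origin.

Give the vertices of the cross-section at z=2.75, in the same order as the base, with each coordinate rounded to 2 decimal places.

Cross-section at z=2.75: (-7.55,-0.30) (-3.87,-2.10) (0.47,-1.37) (-1.41,4.11)

t = z/height = 2.75/11 = 0.25
s = 1 + (scale-1)·z/height = 1 + (2.79-1)·2.75/11 = 1.447500
θ = twist·z/height = 76°·2.75/11 = 19.0000° = 0.331613 rad
cos θ = 0.945519, sin θ = 0.325568 (intermediates below are computed at full precision and shown rounded to 5 d.p.)
v1: (-5,1.5) → rotate → (-5.21595,-0.20956) → ×s → (-7.55008,-0.30334) → (-7.55,-0.30)
v2: (-3,-0.5) → rotate → (-2.67377,-1.44946) → ×s → (-3.87028,-2.09810) → (-3.87,-2.10)
v3: (0,-1) → rotate → (0.32557,-0.94552) → ×s → (0.47126,-1.36864) → (0.47,-1.37)
v4: (0,3) → rotate → (-0.97670,2.83656) → ×s → (-1.41378,4.10591) → (-1.41,4.11)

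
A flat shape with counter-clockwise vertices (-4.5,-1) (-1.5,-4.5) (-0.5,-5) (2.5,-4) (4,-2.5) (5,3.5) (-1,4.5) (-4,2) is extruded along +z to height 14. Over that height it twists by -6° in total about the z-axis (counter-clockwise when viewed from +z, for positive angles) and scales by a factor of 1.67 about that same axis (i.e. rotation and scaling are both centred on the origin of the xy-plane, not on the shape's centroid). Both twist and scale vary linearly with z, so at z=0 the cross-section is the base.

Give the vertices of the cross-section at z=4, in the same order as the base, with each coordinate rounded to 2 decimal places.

t = z/height = 4/14 = 0.285714
s = 1 + (scale-1)·z/height = 1 + (1.67-1)·4/14 = 1.191429
θ = twist·z/height = -6°·4/14 = -1.7143° = -0.029920 rad
cos θ = 0.999552, sin θ = -0.029915 (intermediates below are computed at full precision and shown rounded to 5 d.p.)
v1: (-4.5,-1) → rotate → (-4.52790,-0.86493) → ×s → (-5.39467,-1.03051) → (-5.39,-1.03)
v2: (-1.5,-4.5) → rotate → (-1.63395,-4.45311) → ×s → (-1.94673,-5.30557) → (-1.95,-5.31)
v3: (-0.5,-5) → rotate → (-0.64935,-4.98280) → ×s → (-0.77366,-5.93666) → (-0.77,-5.94)
v4: (2.5,-4) → rotate → (2.37922,-4.07300) → ×s → (2.83467,-4.85269) → (2.83,-4.85)
v5: (4,-2.5) → rotate → (3.92342,-2.61854) → ×s → (4.67448,-3.11981) → (4.67,-3.12)
v6: (5,3.5) → rotate → (5.10247,3.34886) → ×s → (6.07922,3.98992) → (6.08,3.99)
v7: (-1,4.5) → rotate → (-0.86493,4.52790) → ×s → (-1.03051,5.39467) → (-1.03,5.39)
v8: (-4,2) → rotate → (-3.93838,2.11877) → ×s → (-4.69230,2.52436) → (-4.69,2.52)

Cross-section at z=4: (-5.39,-1.03) (-1.95,-5.31) (-0.77,-5.94) (2.83,-4.85) (4.67,-3.12) (6.08,3.99) (-1.03,5.39) (-4.69,2.52)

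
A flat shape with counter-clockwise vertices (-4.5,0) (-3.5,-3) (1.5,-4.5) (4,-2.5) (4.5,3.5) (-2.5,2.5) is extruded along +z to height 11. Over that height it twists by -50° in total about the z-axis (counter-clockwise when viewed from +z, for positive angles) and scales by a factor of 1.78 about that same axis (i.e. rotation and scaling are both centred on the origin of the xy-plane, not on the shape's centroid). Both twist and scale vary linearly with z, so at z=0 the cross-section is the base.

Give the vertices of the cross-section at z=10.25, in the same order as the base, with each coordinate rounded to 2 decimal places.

Cross-section at z=10.25: (-5.34,5.65) (-7.92,0.83) (-3.87,-7.22) (1.61,-7.98) (9.73,-1.49) (0.17,6.10)

t = z/height = 10.25/11 = 0.931818
s = 1 + (scale-1)·z/height = 1 + (1.78-1)·10.25/11 = 1.726818
θ = twist·z/height = -50°·10.25/11 = -46.5909° = -0.813165 rad
cos θ = 0.687203, sin θ = -0.726466 (intermediates below are computed at full precision and shown rounded to 5 d.p.)
v1: (-4.5,0) → rotate → (-3.09241,3.26910) → ×s → (-5.34003,5.64513) → (-5.34,5.65)
v2: (-3.5,-3) → rotate → (-4.58461,0.48102) → ×s → (-7.91678,0.83064) → (-7.92,0.83)
v3: (1.5,-4.5) → rotate → (-2.23829,-4.18211) → ×s → (-3.86512,-7.22175) → (-3.87,-7.22)
v4: (4,-2.5) → rotate → (0.93265,-4.62387) → ×s → (1.61051,-7.98458) → (1.61,-7.98)
v5: (4.5,3.5) → rotate → (5.63504,-0.86389) → ×s → (9.73069,-1.49177) → (9.73,-1.49)
v6: (-2.5,2.5) → rotate → (0.09816,3.53417) → ×s → (0.16950,6.10287) → (0.17,6.10)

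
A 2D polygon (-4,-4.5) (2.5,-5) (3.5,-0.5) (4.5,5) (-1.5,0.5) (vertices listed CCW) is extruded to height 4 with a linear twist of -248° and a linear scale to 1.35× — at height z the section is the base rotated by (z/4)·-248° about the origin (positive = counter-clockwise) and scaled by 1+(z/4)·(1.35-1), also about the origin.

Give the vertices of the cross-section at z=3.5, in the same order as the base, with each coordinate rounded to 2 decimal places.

Cross-section at z=3.5: (7.71,1.55) (1.32,7.18) (-3.26,3.27) (-8.63,-1.68) (1.17,-1.70)

t = z/height = 3.5/4 = 0.875
s = 1 + (scale-1)·z/height = 1 + (1.35-1)·3.5/4 = 1.306250
θ = twist·z/height = -248°·3.5/4 = -217.0000° = -3.787364 rad
cos θ = -0.798636, sin θ = 0.601815 (intermediates below are computed at full precision and shown rounded to 5 d.p.)
v1: (-4,-4.5) → rotate → (5.90271,1.18660) → ×s → (7.71041,1.55000) → (7.71,1.55)
v2: (2.5,-5) → rotate → (1.01249,5.49772) → ×s → (1.32256,7.18139) → (1.32,7.18)
v3: (3.5,-0.5) → rotate → (-2.49432,2.50567) → ×s → (-3.25820,3.27303) → (-3.26,3.27)
v4: (4.5,5) → rotate → (-6.60293,-1.28501) → ×s → (-8.62508,-1.67854) → (-8.63,-1.68)
v5: (-1.5,0.5) → rotate → (0.89705,-1.30204) → ×s → (1.17177,-1.70079) → (1.17,-1.70)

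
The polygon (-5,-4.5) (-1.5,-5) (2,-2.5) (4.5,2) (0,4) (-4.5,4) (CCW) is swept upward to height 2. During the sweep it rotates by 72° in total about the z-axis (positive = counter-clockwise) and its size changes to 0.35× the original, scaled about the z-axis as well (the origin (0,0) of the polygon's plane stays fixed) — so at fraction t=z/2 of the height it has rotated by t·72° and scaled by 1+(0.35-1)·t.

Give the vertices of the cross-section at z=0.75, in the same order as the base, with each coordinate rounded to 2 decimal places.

t = z/height = 0.75/2 = 0.375
s = 1 + (scale-1)·z/height = 1 + (0.35-1)·0.75/2 = 0.756250
θ = twist·z/height = 72°·0.75/2 = 27.0000° = 0.471239 rad
cos θ = 0.891007, sin θ = 0.453990 (intermediates below are computed at full precision and shown rounded to 5 d.p.)
v1: (-5,-4.5) → rotate → (-2.41208,-6.27948) → ×s → (-1.82413,-4.74886) → (-1.82,-4.75)
v2: (-1.5,-5) → rotate → (0.93344,-5.13602) → ×s → (0.70592,-3.88411) → (0.71,-3.88)
v3: (2,-2.5) → rotate → (2.91699,-1.31954) → ×s → (2.20597,-0.99790) → (2.21,-1.00)
v4: (4.5,2) → rotate → (3.10155,3.82497) → ×s → (2.34555,2.89263) → (2.35,2.89)
v5: (0,4) → rotate → (-1.81596,3.56403) → ×s → (-1.37332,2.69529) → (-1.37,2.70)
v6: (-4.5,4) → rotate → (-5.82549,1.52107) → ×s → (-4.40553,1.15031) → (-4.41,1.15)

Cross-section at z=0.75: (-1.82,-4.75) (0.71,-3.88) (2.21,-1.00) (2.35,2.89) (-1.37,2.70) (-4.41,1.15)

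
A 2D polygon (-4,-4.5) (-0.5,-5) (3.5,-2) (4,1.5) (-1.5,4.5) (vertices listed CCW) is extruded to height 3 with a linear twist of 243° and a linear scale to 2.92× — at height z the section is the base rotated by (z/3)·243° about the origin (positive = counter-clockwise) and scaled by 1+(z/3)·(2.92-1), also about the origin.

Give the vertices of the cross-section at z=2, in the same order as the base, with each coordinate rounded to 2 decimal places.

Cross-section at z=2: (11.84,6.94) (4.61,10.49) (-6.18,6.80) (-9.73,-0.43) (0.08,-10.81)

t = z/height = 2/3 = 0.666667
s = 1 + (scale-1)·z/height = 1 + (2.92-1)·2/3 = 2.280000
θ = twist·z/height = 243°·2/3 = 162.0000° = 2.827433 rad
cos θ = -0.951057, sin θ = 0.309017 (intermediates below are computed at full precision and shown rounded to 5 d.p.)
v1: (-4,-4.5) → rotate → (5.19480,3.04369) → ×s → (11.84415,6.93960) → (11.84,6.94)
v2: (-0.5,-5) → rotate → (2.02061,4.60077) → ×s → (4.60700,10.48976) → (4.61,10.49)
v3: (3.5,-2) → rotate → (-2.71066,2.98367) → ×s → (-6.18031,6.80277) → (-6.18,6.80)
v4: (4,1.5) → rotate → (-4.26775,-0.19052) → ×s → (-9.73047,-0.43438) → (-9.73,-0.43)
v5: (-1.5,4.5) → rotate → (0.03601,-4.74328) → ×s → (0.08210,-10.81468) → (0.08,-10.81)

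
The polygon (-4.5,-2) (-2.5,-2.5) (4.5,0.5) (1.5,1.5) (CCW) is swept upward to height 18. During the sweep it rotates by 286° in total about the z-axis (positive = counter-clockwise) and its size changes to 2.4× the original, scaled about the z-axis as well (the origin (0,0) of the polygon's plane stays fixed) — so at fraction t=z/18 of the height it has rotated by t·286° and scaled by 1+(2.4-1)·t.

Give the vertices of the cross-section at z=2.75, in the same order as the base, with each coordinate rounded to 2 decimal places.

Cross-section at z=2.75: (-2.27,-5.53) (-0.10,-4.29) (3.53,4.21) (0.06,2.57)

t = z/height = 2.75/18 = 0.152778
s = 1 + (scale-1)·z/height = 1 + (2.4-1)·2.75/18 = 1.213889
θ = twist·z/height = 286°·2.75/18 = 43.6944° = 0.762612 rad
cos θ = 0.723034, sin θ = 0.690812 (intermediates below are computed at full precision and shown rounded to 5 d.p.)
v1: (-4.5,-2) → rotate → (-1.87203,-4.55472) → ×s → (-2.27244,-5.52893) → (-2.27,-5.53)
v2: (-2.5,-2.5) → rotate → (-0.08055,-3.53462) → ×s → (-0.09778,-4.29063) → (-0.10,-4.29)
v3: (4.5,0.5) → rotate → (2.90825,3.47017) → ×s → (3.53029,4.21240) → (3.53,4.21)
v4: (1.5,1.5) → rotate → (0.04833,2.12077) → ×s → (0.05867,2.57438) → (0.06,2.57)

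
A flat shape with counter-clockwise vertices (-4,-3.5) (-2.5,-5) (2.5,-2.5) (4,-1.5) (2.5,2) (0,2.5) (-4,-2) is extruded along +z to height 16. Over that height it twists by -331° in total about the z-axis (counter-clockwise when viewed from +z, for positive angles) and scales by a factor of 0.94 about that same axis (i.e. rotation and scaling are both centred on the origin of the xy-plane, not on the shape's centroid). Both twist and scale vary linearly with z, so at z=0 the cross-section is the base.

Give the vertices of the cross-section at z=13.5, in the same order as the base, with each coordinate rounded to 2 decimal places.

Cross-section at z=13.5: (2.67,-4.28) (4.30,-3.11) (2.73,1.96) (2.02,3.52) (-1.49,2.65) (-2.34,0.38) (1.26,-4.05)

t = z/height = 13.5/16 = 0.84375
s = 1 + (scale-1)·z/height = 1 + (0.94-1)·13.5/16 = 0.949375
θ = twist·z/height = -331°·13.5/16 = -279.2813° = -4.874377 rad
cos θ = 0.161281, sin θ = 0.986909 (intermediates below are computed at full precision and shown rounded to 5 d.p.)
v1: (-4,-3.5) → rotate → (2.80906,-4.51212) → ×s → (2.66685,-4.28369) → (2.67,-4.28)
v2: (-2.5,-5) → rotate → (4.53134,-3.27368) → ×s → (4.30194,-3.10795) → (4.30,-3.11)
v3: (2.5,-2.5) → rotate → (2.87047,2.06407) → ×s → (2.72516,1.95958) → (2.73,1.96)
v4: (4,-1.5) → rotate → (2.12549,3.70571) → ×s → (2.01788,3.51811) → (2.02,3.52)
v5: (2.5,2) → rotate → (-1.57061,2.78983) → ×s → (-1.49110,2.64860) → (-1.49,2.65)
v6: (0,2.5) → rotate → (-2.46727,0.40320) → ×s → (-2.34237,0.38279) → (-2.34,0.38)
v7: (-4,-2) → rotate → (1.32869,-4.27020) → ×s → (1.26143,-4.05402) → (1.26,-4.05)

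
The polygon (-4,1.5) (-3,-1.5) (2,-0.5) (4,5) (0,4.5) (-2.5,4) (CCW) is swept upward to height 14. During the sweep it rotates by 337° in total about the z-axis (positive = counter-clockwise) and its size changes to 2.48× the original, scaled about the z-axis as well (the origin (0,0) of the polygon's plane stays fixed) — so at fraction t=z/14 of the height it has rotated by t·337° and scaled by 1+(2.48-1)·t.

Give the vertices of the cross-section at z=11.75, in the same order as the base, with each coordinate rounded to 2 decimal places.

Cross-section at z=11.75: (1.29,9.49) (-4.77,5.81) (-0.10,-4.62) (12.92,-6.25) (9.84,2.24) (7.50,7.46)

t = z/height = 11.75/14 = 0.839286
s = 1 + (scale-1)·z/height = 1 + (2.48-1)·11.75/14 = 2.242143
θ = twist·z/height = 337°·11.75/14 = 282.8393° = 4.936477 rad
cos θ = 0.222217, sin θ = -0.974997 (intermediates below are computed at full precision and shown rounded to 5 d.p.)
v1: (-4,1.5) → rotate → (0.57363,4.23331) → ×s → (1.28615,9.49170) → (1.29,9.49)
v2: (-3,-1.5) → rotate → (-2.12915,2.59167) → ×s → (-4.77385,5.81089) → (-4.77,5.81)
v3: (2,-0.5) → rotate → (-0.04306,-2.06110) → ×s → (-0.09656,-4.62129) → (-0.10,-4.62)
v4: (4,5) → rotate → (5.76385,-2.78890) → ×s → (12.92338,-6.25312) → (12.92,-6.25)
v5: (0,4.5) → rotate → (4.38749,0.99998) → ×s → (9.83737,2.24209) → (9.84,2.24)
v6: (-2.5,4) → rotate → (3.34445,3.32636) → ×s → (7.49873,7.45818) → (7.50,7.46)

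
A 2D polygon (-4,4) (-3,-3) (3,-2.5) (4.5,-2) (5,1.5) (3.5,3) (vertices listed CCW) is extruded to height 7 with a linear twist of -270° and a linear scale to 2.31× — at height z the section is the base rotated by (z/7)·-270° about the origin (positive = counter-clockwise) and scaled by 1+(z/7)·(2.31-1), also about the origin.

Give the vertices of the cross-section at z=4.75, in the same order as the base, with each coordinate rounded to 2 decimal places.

Cross-section at z=4.75: (7.12,-7.97) (5.98,5.34) (-5.39,5.03) (-8.27,4.25) (-9.59,-2.30) (-6.92,-5.29)

t = z/height = 4.75/7 = 0.678571
s = 1 + (scale-1)·z/height = 1 + (2.31-1)·4.75/7 = 1.888929
θ = twist·z/height = -270°·4.75/7 = -183.2143° = -3.197693 rad
cos θ = -0.998427, sin θ = 0.056070 (intermediates below are computed at full precision and shown rounded to 5 d.p.)
v1: (-4,4) → rotate → (3.76943,-4.21799) → ×s → (7.12018,-7.96748) → (7.12,-7.97)
v2: (-3,-3) → rotate → (3.16349,2.82707) → ×s → (5.97561,5.34013) → (5.98,5.34)
v3: (3,-2.5) → rotate → (-2.85510,2.66428) → ×s → (-5.39309,5.03263) → (-5.39,5.03)
v4: (4.5,-2) → rotate → (-4.38078,2.24917) → ×s → (-8.27498,4.24852) → (-8.27,4.25)
v5: (5,1.5) → rotate → (-5.07624,-1.21729) → ×s → (-9.58865,-2.29937) → (-9.59,-2.30)
v6: (3.5,3) → rotate → (-3.66271,-2.79903) → ×s → (-6.91859,-5.28718) → (-6.92,-5.29)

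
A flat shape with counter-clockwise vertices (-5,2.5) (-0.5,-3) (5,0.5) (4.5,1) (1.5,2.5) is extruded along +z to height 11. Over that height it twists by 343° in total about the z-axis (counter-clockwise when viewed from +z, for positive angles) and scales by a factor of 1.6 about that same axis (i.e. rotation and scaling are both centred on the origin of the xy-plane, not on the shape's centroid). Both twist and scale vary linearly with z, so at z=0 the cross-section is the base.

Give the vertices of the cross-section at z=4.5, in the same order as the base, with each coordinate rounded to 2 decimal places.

t = z/height = 4.5/11 = 0.409091
s = 1 + (scale-1)·z/height = 1 + (1.6-1)·4.5/11 = 1.245455
θ = twist·z/height = 343°·4.5/11 = 140.3182° = 2.449014 rad
cos θ = -0.769602, sin θ = 0.638524 (intermediates below are computed at full precision and shown rounded to 5 d.p.)
v1: (-5,2.5) → rotate → (2.25170,-5.11662) → ×s → (2.80439,-6.37252) → (2.80,-6.37)
v2: (-0.5,-3) → rotate → (2.30037,1.98954) → ×s → (2.86501,2.47789) → (2.87,2.48)
v3: (5,0.5) → rotate → (-4.16727,2.80782) → ×s → (-5.19015,3.49701) → (-5.19,3.50)
v4: (4.5,1) → rotate → (-4.10173,2.10375) → ×s → (-5.10852,2.62013) → (-5.11,2.62)
v5: (1.5,2.5) → rotate → (-2.75071,-0.96622) → ×s → (-3.42589,-1.20338) → (-3.43,-1.20)

Cross-section at z=4.5: (2.80,-6.37) (2.87,2.48) (-5.19,3.50) (-5.11,2.62) (-3.43,-1.20)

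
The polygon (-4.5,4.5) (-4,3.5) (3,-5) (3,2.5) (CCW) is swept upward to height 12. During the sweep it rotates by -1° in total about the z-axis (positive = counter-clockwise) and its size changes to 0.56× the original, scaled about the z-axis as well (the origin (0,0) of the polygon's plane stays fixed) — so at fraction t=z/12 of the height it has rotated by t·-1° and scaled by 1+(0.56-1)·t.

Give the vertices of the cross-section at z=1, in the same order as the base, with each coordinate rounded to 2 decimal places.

Cross-section at z=1: (-4.33,4.34) (-3.85,3.38) (2.88,-4.82) (2.89,2.40)

t = z/height = 1/12 = 0.0833333
s = 1 + (scale-1)·z/height = 1 + (0.56-1)·1/12 = 0.963333
θ = twist·z/height = -1°·1/12 = -0.0833° = -0.001454 rad
cos θ = 0.999999, sin θ = -0.001454 (intermediates below are computed at full precision and shown rounded to 5 d.p.)
v1: (-4.5,4.5) → rotate → (-4.49345,4.50654) → ×s → (-4.32869,4.34130) → (-4.33,4.34)
v2: (-4,3.5) → rotate → (-3.99491,3.50581) → ×s → (-3.84843,3.37727) → (-3.85,3.38)
v3: (3,-5) → rotate → (2.99272,-5.00436) → ×s → (2.88299,-4.82086) → (2.88,-4.82)
v4: (3,2.5) → rotate → (3.00363,2.49563) → ×s → (2.89350,2.40413) → (2.89,2.40)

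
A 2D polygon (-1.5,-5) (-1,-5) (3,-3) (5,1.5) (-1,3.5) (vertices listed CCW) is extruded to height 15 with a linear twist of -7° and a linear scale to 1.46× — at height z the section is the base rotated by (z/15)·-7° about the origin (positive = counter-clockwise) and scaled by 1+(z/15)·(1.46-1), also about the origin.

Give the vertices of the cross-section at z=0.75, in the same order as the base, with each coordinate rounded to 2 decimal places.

Cross-section at z=0.75: (-1.57,-5.11) (-1.05,-5.11) (3.05,-3.09) (5.12,1.50) (-1.00,3.59)

t = z/height = 0.75/15 = 0.05
s = 1 + (scale-1)·z/height = 1 + (1.46-1)·0.75/15 = 1.023000
θ = twist·z/height = -7°·0.75/15 = -0.3500° = -0.006109 rad
cos θ = 0.999981, sin θ = -0.006109 (intermediates below are computed at full precision and shown rounded to 5 d.p.)
v1: (-1.5,-5) → rotate → (-1.53052,-4.99074) → ×s → (-1.56572,-5.10553) → (-1.57,-5.11)
v2: (-1,-5) → rotate → (-1.03052,-4.99380) → ×s → (-1.05423,-5.10866) → (-1.05,-5.11)
v3: (3,-3) → rotate → (2.98162,-3.01827) → ×s → (3.05020,-3.08769) → (3.05,-3.09)
v4: (5,1.5) → rotate → (5.00907,1.46943) → ×s → (5.12428,1.50323) → (5.12,1.50)
v5: (-1,3.5) → rotate → (-0.97860,3.50604) → ×s → (-1.00111,3.58668) → (-1.00,3.59)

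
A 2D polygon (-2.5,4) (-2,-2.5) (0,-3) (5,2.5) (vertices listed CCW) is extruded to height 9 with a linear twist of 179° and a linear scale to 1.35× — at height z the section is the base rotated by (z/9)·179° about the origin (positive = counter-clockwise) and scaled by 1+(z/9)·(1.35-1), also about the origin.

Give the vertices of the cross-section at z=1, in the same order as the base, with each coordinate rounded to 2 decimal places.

Cross-section at z=1: (-3.86,3.02) (-1.07,-3.15) (1.06,-2.93) (4.00,4.21)

t = z/height = 1/9 = 0.111111
s = 1 + (scale-1)·z/height = 1 + (1.35-1)·1/9 = 1.038889
θ = twist·z/height = 179°·1/9 = 19.8889° = 0.347127 rad
cos θ = 0.940354, sin θ = 0.340197 (intermediates below are computed at full precision and shown rounded to 5 d.p.)
v1: (-2.5,4) → rotate → (-3.71167,2.91092) → ×s → (-3.85602,3.02413) → (-3.86,3.02)
v2: (-2,-2.5) → rotate → (-1.03022,-3.03128) → ×s → (-1.07028,-3.14916) → (-1.07,-3.15)
v3: (0,-3) → rotate → (1.02059,-2.82106) → ×s → (1.06028,-2.93077) → (1.06,-2.93)
v4: (5,2.5) → rotate → (3.85128,4.05187) → ×s → (4.00105,4.20944) → (4.00,4.21)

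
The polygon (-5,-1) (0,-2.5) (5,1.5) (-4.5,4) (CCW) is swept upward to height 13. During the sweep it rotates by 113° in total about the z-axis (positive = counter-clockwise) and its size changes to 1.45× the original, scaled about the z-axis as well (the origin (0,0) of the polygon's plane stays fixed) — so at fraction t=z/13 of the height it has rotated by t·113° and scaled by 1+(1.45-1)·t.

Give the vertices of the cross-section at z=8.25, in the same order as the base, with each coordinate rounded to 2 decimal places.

Cross-section at z=8.25: (-0.80,-6.51) (3.05,-1.01) (0.19,6.71) (-6.70,-3.88)

t = z/height = 8.25/13 = 0.634615
s = 1 + (scale-1)·z/height = 1 + (1.45-1)·8.25/13 = 1.285577
θ = twist·z/height = 113°·8.25/13 = 71.7115° = 1.251602 rad
cos θ = 0.313801, sin θ = 0.949489 (intermediates below are computed at full precision and shown rounded to 5 d.p.)
v1: (-5,-1) → rotate → (-0.61952,-5.06124) → ×s → (-0.79644,-6.50662) → (-0.80,-6.51)
v2: (0,-2.5) → rotate → (2.37372,-0.78450) → ×s → (3.05160,-1.00854) → (3.05,-1.01)
v3: (5,1.5) → rotate → (0.14477,5.21815) → ×s → (0.18612,6.70833) → (0.19,6.71)
v4: (-4.5,4) → rotate → (-5.21006,-3.01749) → ×s → (-6.69793,-3.87922) → (-6.70,-3.88)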